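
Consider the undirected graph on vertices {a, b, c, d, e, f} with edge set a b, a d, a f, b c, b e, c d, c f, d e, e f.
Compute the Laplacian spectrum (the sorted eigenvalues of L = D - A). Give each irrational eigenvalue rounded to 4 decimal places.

[0, 3, 3, 3, 3, 6]

Reading degrees in the order [a, b, c, d, e, f] gives [3, 3, 3, 3, 3, 3]; set D = diag(3, 3, 3, 3, 3, 3) and form L = D - A. Diagonalising L (or applying a numerical eigensolver to the 6x6 matrix) gives the spectrum above. The single zero eigenvalue shows the graph is connected. The eigenvalues sum to 18, which equals trace(L) = 2|E|.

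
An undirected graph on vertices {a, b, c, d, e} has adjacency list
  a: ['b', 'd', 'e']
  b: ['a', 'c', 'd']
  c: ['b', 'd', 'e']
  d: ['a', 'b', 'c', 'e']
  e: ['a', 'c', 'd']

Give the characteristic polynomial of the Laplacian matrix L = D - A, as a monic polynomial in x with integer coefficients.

x^5 - 16x^4 + 94x^3 - 240x^2 + 225x

Reading degrees in the order [a, b, c, d, e] gives [3, 3, 3, 4, 3]; set D = diag(3, 3, 3, 4, 3) and form L = D - A. Computing det(xI - L) by cofactor expansion (or equivalently via sum-over-permutations) gives x^5 - 16x^4 + 94x^3 - 240x^2 + 225x. The constant term is 0 because L is singular (the all-ones vector lies in its kernel). By the matrix-tree theorem the graph has (1/5) * product of the nonzero eigenvalues = 45 spanning trees. The eigenvalues sum to 16, which equals trace(L) = 2|E|.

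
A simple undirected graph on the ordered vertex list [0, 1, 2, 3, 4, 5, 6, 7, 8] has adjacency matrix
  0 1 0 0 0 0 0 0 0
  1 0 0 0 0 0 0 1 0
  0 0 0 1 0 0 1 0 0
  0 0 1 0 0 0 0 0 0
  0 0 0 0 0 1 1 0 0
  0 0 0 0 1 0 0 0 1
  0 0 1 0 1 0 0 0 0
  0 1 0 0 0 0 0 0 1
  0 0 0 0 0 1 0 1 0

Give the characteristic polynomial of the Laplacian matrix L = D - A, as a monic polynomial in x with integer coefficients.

Each diagonal entry of L is the vertex degree and each off-diagonal entry is -1 where an edge is present, 0 otherwise; in the order [0, 1, 2, 3, 4, 5, 6, 7, 8] the diagonal is [1, 2, 2, 1, 2, 2, 2, 2, 2]. L has integer entries, so p(x) = det(xI - L) has integer coefficients. Expanding the determinant yields x^9 - 16x^8 + 105x^7 - 364x^6 + 715x^5 - 792x^4 + 462x^3 - 120x^2 + 9x. Since p(0) = det(-L) = 0, x divides p(x). By the matrix-tree theorem the graph has (1/9) * product of the nonzero eigenvalues = 1 spanning tree. The eigenvalues sum to 16, which equals trace(L) = 2|E|.

x^9 - 16x^8 + 105x^7 - 364x^6 + 715x^5 - 792x^4 + 462x^3 - 120x^2 + 9x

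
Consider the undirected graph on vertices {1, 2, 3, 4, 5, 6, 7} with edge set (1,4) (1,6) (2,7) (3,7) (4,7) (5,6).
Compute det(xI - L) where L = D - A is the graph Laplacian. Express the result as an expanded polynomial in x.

x^7 - 12x^6 + 54x^5 - 114x^4 + 116x^3 - 52x^2 + 7x

Reading degrees in the order [1, 2, 3, 4, 5, 6, 7] gives [2, 1, 1, 2, 1, 2, 3]; set D = diag(2, 1, 1, 2, 1, 2, 3) and form L = D - A. Computing det(xI - L) by cofactor expansion (or equivalently via sum-over-permutations) gives x^7 - 12x^6 + 54x^5 - 114x^4 + 116x^3 - 52x^2 + 7x. The coefficient of x^6 equals -trace(L) = -12, matching the sum of degrees. By the matrix-tree theorem the graph has (1/7) * product of the nonzero eigenvalues = 1 spanning tree.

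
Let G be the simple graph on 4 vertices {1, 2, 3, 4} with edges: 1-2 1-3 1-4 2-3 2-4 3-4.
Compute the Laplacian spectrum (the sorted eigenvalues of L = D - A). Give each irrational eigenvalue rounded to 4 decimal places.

[0, 4, 4, 4]

With the vertex order [1, 2, 3, 4], the degrees are [3, 3, 3, 3], giving D = diag(3, 3, 3, 3) and L = D - A. L is symmetric positive semidefinite, so every eigenvalue is real and nonnegative. The single zero eigenvalue shows the graph is connected.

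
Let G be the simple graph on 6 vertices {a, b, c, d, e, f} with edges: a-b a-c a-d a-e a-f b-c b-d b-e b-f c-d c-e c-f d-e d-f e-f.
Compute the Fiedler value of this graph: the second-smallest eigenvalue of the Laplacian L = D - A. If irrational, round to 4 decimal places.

6

With the vertex order [a, b, c, d, e, f], the degrees are [5, 5, 5, 5, 5, 5], giving D = diag(5, 5, 5, 5, 5, 5) and L = D - A. Computing the eigenvalues of L and sorting gives [0, 6, 6, 6, 6, 6]. The Fiedler value lambda_2 = 6 is strictly positive, so the graph is connected. The eigenvalues sum to 30, which equals trace(L) = 2|E|.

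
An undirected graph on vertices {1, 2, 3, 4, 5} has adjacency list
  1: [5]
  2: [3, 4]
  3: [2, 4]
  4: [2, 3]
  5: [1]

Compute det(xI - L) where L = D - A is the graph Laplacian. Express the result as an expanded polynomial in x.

x^5 - 8x^4 + 21x^3 - 18x^2

With the vertex order [1, 2, 3, 4, 5], the degrees are [1, 2, 2, 2, 1], giving D = diag(1, 2, 2, 2, 1) and L = D - A. L has integer entries, so p(x) = det(xI - L) has integer coefficients. Expanding the determinant yields x^5 - 8x^4 + 21x^3 - 18x^2. The constant term is 0 because L is singular (the all-ones vector lies in its kernel). The largest eigenvalue, 3, is at most the vertex count 5.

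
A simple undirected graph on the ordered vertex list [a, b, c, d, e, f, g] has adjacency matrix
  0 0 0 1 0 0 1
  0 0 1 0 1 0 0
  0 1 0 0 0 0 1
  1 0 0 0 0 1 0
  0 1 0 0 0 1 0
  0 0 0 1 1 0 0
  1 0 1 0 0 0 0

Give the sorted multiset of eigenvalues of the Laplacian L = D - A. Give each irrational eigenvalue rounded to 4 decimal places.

[0, 0.7530, 0.7530, 2.4450, 2.4450, 3.8019, 3.8019]

With the vertex order [a, b, c, d, e, f, g], the degrees are [2, 2, 2, 2, 2, 2, 2], giving D = diag(2, 2, 2, 2, 2, 2, 2) and L = D - A. Diagonalising L (or applying a numerical eigensolver to the 7x7 matrix) gives the spectrum above. The single zero eigenvalue shows the graph is connected. The largest eigenvalue, 3.8019, is at most the vertex count 7.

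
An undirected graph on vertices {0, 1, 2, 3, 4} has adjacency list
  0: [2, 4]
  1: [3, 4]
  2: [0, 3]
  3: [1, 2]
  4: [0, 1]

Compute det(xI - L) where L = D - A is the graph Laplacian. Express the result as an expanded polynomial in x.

x^5 - 10x^4 + 35x^3 - 50x^2 + 25x

Each diagonal entry of L is the vertex degree and each off-diagonal entry is -1 where an edge is present, 0 otherwise; in the order [0, 1, 2, 3, 4] the diagonal is [2, 2, 2, 2, 2]. L has integer entries, so p(x) = det(xI - L) has integer coefficients. Expanding the determinant yields x^5 - 10x^4 + 35x^3 - 50x^2 + 25x. Since p(0) = det(-L) = 0, x divides p(x). The eigenvalues sum to 10, which equals trace(L) = 2|E|.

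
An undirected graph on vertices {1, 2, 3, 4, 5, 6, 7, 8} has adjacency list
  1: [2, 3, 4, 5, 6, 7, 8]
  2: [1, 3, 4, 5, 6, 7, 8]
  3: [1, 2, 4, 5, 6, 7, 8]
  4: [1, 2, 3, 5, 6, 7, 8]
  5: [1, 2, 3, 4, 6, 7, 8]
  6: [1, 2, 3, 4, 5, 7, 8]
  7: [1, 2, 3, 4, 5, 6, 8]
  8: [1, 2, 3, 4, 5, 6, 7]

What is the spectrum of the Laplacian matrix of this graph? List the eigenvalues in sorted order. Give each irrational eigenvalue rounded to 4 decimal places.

[0, 8, 8, 8, 8, 8, 8, 8]

Each diagonal entry of L is the vertex degree and each off-diagonal entry is -1 where an edge is present, 0 otherwise; in the order [1, 2, 3, 4, 5, 6, 7, 8] the diagonal is [7, 7, 7, 7, 7, 7, 7, 7]. The multiplicity of 0 as a Laplacian eigenvalue equals the number of connected components. The largest eigenvalue, 8, is at most the vertex count 8. By the matrix-tree theorem the graph has (1/8) * product of the nonzero eigenvalues = 262144 spanning trees.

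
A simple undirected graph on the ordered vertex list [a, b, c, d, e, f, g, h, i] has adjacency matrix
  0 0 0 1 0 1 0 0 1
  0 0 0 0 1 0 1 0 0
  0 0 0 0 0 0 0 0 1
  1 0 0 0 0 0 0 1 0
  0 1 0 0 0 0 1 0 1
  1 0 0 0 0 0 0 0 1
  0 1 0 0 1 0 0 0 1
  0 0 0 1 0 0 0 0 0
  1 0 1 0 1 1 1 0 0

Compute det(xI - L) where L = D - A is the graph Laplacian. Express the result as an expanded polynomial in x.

x^9 - 22x^8 + 198x^7 - 944x^6 + 2574x^5 - 4036x^4 + 3470x^3 - 1454x^2 + 216x

With the vertex order [a, b, c, d, e, f, g, h, i], the degrees are [3, 2, 1, 2, 3, 2, 3, 1, 5], giving D = diag(3, 2, 1, 2, 3, 2, 3, 1, 5) and L = D - A. L has integer entries, so p(x) = det(xI - L) has integer coefficients. Expanding the determinant yields x^9 - 22x^8 + 198x^7 - 944x^6 + 2574x^5 - 4036x^4 + 3470x^3 - 1454x^2 + 216x. The constant term is 0 because L is singular (the all-ones vector lies in its kernel).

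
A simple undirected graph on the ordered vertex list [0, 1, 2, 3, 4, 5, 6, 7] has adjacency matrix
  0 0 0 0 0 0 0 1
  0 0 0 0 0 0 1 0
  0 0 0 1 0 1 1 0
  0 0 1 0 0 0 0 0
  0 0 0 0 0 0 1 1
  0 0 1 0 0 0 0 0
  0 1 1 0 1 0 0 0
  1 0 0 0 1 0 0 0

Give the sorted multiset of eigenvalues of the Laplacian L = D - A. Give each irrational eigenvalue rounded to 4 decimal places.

With the vertex order [0, 1, 2, 3, 4, 5, 6, 7], the degrees are [1, 1, 3, 1, 2, 1, 3, 2], giving D = diag(1, 1, 3, 1, 2, 1, 3, 2) and L = D - A. Since every row of L sums to 0, the all-ones vector is in the kernel and 0 is an eigenvalue.

[0, 0.2243, 0.5858, 1, 1.4108, 2.7237, 3.4142, 4.6412]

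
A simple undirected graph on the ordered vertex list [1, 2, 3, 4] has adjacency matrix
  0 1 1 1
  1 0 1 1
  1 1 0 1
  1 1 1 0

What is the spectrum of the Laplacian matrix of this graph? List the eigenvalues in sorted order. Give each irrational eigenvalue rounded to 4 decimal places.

Each diagonal entry of L is the vertex degree and each off-diagonal entry is -1 where an edge is present, 0 otherwise; in the order [1, 2, 3, 4] the diagonal is [3, 3, 3, 3]. The multiplicity of 0 as a Laplacian eigenvalue equals the number of connected components. The single zero eigenvalue shows the graph is connected. There is one zero in the spectrum, matching the 1 component. The largest eigenvalue, 4, is at most the vertex count 4.

[0, 4, 4, 4]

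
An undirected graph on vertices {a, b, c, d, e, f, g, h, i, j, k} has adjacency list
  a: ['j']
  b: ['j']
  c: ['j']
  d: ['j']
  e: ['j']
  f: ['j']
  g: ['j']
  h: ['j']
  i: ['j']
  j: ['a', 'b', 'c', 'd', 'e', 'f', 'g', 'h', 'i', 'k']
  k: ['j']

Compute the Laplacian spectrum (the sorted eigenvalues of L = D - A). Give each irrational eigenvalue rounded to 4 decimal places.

[0, 1, 1, 1, 1, 1, 1, 1, 1, 1, 11]

Reading degrees in the order [a, b, c, d, e, f, g, h, i, j, k] gives [1, 1, 1, 1, 1, 1, 1, 1, 1, 10, 1]; set D = diag(1, 1, 1, 1, 1, 1, 1, 1, 1, 10, 1) and form L = D - A. Since every row of L sums to 0, the all-ones vector is in the kernel and 0 is an eigenvalue. The single zero eigenvalue shows the graph is connected. The largest eigenvalue, 11, is at most the vertex count 11. By the matrix-tree theorem the graph has (1/11) * product of the nonzero eigenvalues = 1 spanning tree.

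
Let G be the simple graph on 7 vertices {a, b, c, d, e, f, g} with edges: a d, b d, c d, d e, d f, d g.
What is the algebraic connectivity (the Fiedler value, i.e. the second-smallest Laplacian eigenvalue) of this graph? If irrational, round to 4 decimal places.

Reading degrees in the order [a, b, c, d, e, f, g] gives [1, 1, 1, 6, 1, 1, 1]; set D = diag(1, 1, 1, 6, 1, 1, 1) and form L = D - A. Computing the eigenvalues of L and sorting gives [0, 1, 1, 1, 1, 1, 7]. The Fiedler value lambda_2 = 1 is strictly positive, so the graph is connected. The eigenvalues sum to 12, which equals trace(L) = 2|E|. There is one zero in the spectrum, matching the 1 component.

1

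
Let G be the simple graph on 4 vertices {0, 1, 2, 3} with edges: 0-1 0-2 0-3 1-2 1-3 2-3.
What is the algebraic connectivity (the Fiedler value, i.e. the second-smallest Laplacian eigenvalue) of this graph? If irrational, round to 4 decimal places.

4

Reading degrees in the order [0, 1, 2, 3] gives [3, 3, 3, 3]; set D = diag(3, 3, 3, 3) and form L = D - A. The smallest Laplacian eigenvalue is always 0. The next one, lambda_2 = 4, measures how hard the graph is to disconnect: larger values mean better connectivity. The eigenvalues sum to 12, which equals trace(L) = 2|E|. There is one zero in the spectrum, matching the 1 component.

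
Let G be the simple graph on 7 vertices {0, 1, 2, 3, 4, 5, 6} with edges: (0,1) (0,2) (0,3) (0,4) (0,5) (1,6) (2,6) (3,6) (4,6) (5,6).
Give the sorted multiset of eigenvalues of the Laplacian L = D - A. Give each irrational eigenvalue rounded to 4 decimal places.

With the vertex order [0, 1, 2, 3, 4, 5, 6], the degrees are [5, 2, 2, 2, 2, 2, 5], giving D = diag(5, 2, 2, 2, 2, 2, 5) and L = D - A. L is symmetric positive semidefinite, so every eigenvalue is real and nonnegative. By the matrix-tree theorem the graph has (1/7) * product of the nonzero eigenvalues = 80 spanning trees.

[0, 2, 2, 2, 2, 5, 7]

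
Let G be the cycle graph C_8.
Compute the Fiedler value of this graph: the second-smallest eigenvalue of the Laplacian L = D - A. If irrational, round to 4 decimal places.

0.5858

The graph has 8 vertices and degree multiset [2, 2, 2, 2, 2, 2, 2, 2]; D is the diagonal matrix of degrees and L = D - A. The smallest Laplacian eigenvalue is always 0. The next one, lambda_2 = 0.5858, measures how hard the graph is to disconnect: larger values mean better connectivity. By the matrix-tree theorem the graph has (1/8) * product of the nonzero eigenvalues = 8 spanning trees. The largest eigenvalue, 4, is at most the vertex count 8.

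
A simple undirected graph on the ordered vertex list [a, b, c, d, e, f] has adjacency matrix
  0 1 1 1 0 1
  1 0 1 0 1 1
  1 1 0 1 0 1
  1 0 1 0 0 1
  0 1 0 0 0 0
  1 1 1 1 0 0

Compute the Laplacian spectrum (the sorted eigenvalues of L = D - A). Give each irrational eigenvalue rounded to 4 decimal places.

Each diagonal entry of L is the vertex degree and each off-diagonal entry is -1 where an edge is present, 0 otherwise; in the order [a, b, c, d, e, f] the diagonal is [4, 4, 4, 3, 1, 4]. Diagonalising L (or applying a numerical eigensolver to the 6x6 matrix) gives the spectrum above. The single zero eigenvalue shows the graph is connected. By the matrix-tree theorem the graph has (1/6) * product of the nonzero eigenvalues = 75 spanning trees.

[0, 0.9139, 3.5720, 5, 5, 5.5141]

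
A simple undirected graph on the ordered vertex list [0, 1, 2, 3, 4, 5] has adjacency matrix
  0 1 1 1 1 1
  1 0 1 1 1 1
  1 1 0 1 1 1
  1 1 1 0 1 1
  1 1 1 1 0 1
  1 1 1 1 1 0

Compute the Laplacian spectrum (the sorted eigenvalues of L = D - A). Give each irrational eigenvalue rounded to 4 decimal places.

[0, 6, 6, 6, 6, 6]

Reading degrees in the order [0, 1, 2, 3, 4, 5] gives [5, 5, 5, 5, 5, 5]; set D = diag(5, 5, 5, 5, 5, 5) and form L = D - A. The multiplicity of 0 as a Laplacian eigenvalue equals the number of connected components. The single zero eigenvalue shows the graph is connected. The eigenvalues sum to 30, which equals trace(L) = 2|E|. The largest eigenvalue, 6, is at most the vertex count 6.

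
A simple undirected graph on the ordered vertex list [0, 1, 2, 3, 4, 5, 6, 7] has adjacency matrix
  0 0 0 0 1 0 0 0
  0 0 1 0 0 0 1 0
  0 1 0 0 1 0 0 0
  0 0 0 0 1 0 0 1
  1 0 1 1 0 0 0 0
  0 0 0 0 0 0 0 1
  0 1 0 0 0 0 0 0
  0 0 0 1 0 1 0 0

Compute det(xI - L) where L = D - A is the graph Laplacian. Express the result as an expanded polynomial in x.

Reading degrees in the order [0, 1, 2, 3, 4, 5, 6, 7] gives [1, 2, 2, 2, 3, 1, 1, 2]; set D = diag(1, 2, 2, 2, 3, 1, 1, 2) and form L = D - A. L has integer entries, so p(x) = det(xI - L) has integer coefficients. Expanding the determinant yields x^8 - 14x^7 + 77x^6 - 212x^5 + 308x^4 - 228x^3 + 75x^2 - 8x. The constant term is 0 because L is singular (the all-ones vector lies in its kernel). The largest eigenvalue, 4.3623, is at most the vertex count 8. There is one zero in the spectrum, matching the 1 component.

x^8 - 14x^7 + 77x^6 - 212x^5 + 308x^4 - 228x^3 + 75x^2 - 8x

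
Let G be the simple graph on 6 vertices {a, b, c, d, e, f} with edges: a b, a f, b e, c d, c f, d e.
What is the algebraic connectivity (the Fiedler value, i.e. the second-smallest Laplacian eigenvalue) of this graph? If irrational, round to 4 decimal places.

1

Reading degrees in the order [a, b, c, d, e, f] gives [2, 2, 2, 2, 2, 2]; set D = diag(2, 2, 2, 2, 2, 2) and form L = D - A. The sorted Laplacian eigenvalues are [0, 1, 1, 3, 3, 4]; the algebraic connectivity is the second entry, 1. The largest eigenvalue, 4, is at most the vertex count 6.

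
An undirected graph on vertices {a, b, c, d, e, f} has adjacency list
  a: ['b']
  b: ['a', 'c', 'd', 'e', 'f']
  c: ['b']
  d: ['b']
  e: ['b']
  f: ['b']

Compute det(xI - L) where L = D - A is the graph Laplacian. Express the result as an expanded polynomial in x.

Reading degrees in the order [a, b, c, d, e, f] gives [1, 5, 1, 1, 1, 1]; set D = diag(1, 5, 1, 1, 1, 1) and form L = D - A. L has integer entries, so p(x) = det(xI - L) has integer coefficients. Expanding the determinant yields x^6 - 10x^5 + 30x^4 - 40x^3 + 25x^2 - 6x. The constant term is 0 because L is singular (the all-ones vector lies in its kernel).

x^6 - 10x^5 + 30x^4 - 40x^3 + 25x^2 - 6x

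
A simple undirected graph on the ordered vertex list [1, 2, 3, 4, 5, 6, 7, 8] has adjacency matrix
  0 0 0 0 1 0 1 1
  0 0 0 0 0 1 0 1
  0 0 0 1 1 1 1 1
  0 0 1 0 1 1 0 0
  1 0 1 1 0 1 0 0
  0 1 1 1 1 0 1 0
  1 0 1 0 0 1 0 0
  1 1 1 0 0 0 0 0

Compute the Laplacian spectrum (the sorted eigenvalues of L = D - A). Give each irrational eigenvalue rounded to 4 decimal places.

[0, 1.5949, 2.1600, 3, 3.7783, 4.7276, 6.2643, 6.4748]

Each diagonal entry of L is the vertex degree and each off-diagonal entry is -1 where an edge is present, 0 otherwise; in the order [1, 2, 3, 4, 5, 6, 7, 8] the diagonal is [3, 2, 5, 3, 4, 5, 3, 3]. L is symmetric positive semidefinite, so every eigenvalue is real and nonnegative. The single zero eigenvalue shows the graph is connected. The largest eigenvalue, 6.4748, is at most the vertex count 8. There is one zero in the spectrum, matching the 1 component.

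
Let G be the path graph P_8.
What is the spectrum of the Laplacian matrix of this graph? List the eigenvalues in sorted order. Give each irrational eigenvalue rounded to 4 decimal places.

The graph has 8 vertices and degree multiset [2, 2, 2, 2, 2, 2, 1, 1]; D is the diagonal matrix of degrees and L = D - A. Diagonalising L (or applying a numerical eigensolver to the 8x8 matrix) gives the spectrum above. The single zero eigenvalue shows the graph is connected. The largest eigenvalue, 3.8478, is at most the vertex count 8.

[0, 0.1522, 0.5858, 1.2346, 2, 2.7654, 3.4142, 3.8478]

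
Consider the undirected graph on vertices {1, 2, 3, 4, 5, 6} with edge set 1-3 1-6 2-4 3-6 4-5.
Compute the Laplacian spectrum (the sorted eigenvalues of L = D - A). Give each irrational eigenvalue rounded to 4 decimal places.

[0, 0, 1, 3, 3, 3]

Reading degrees in the order [1, 2, 3, 4, 5, 6] gives [2, 1, 2, 2, 1, 2]; set D = diag(2, 1, 2, 2, 1, 2) and form L = D - A. Since every row of L sums to 0, the all-ones vector is in the kernel and 0 is an eigenvalue. The 2 zero eigenvalues correspond to the 2 connected components.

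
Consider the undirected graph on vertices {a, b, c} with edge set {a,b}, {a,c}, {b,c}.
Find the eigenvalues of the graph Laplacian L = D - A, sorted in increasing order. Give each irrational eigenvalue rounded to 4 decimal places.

[0, 3, 3]

Reading degrees in the order [a, b, c] gives [2, 2, 2]; set D = diag(2, 2, 2) and form L = D - A. Since every row of L sums to 0, the all-ones vector is in the kernel and 0 is an eigenvalue. There is one zero in the spectrum, matching the 1 component.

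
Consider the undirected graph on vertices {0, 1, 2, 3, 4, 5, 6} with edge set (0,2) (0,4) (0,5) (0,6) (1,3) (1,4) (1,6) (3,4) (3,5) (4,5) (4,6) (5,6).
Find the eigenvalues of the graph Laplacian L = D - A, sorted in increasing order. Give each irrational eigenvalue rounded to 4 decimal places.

[0, 0.8493, 2.8632, 3.3820, 5.2091, 5.6180, 6.0783]

Each diagonal entry of L is the vertex degree and each off-diagonal entry is -1 where an edge is present, 0 otherwise; in the order [0, 1, 2, 3, 4, 5, 6] the diagonal is [4, 3, 1, 3, 5, 4, 4]. Since every row of L sums to 0, the all-ones vector is in the kernel and 0 is an eigenvalue. The single zero eigenvalue shows the graph is connected. By the matrix-tree theorem the graph has (1/7) * product of the nonzero eigenvalues = 209 spanning trees. There is one zero in the spectrum, matching the 1 component.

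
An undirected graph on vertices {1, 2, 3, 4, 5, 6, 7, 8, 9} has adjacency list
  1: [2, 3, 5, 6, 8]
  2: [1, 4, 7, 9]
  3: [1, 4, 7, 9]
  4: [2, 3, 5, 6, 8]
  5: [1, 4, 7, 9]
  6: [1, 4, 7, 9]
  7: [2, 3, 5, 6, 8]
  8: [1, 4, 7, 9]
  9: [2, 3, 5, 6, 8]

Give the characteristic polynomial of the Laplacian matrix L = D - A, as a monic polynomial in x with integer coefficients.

Each diagonal entry of L is the vertex degree and each off-diagonal entry is -1 where an edge is present, 0 otherwise; in the order [1, 2, 3, 4, 5, 6, 7, 8, 9] the diagonal is [5, 4, 4, 5, 4, 4, 5, 4, 5]. L has integer entries, so p(x) = det(xI - L) has integer coefficients. Expanding the determinant yields x^9 - 40x^8 + 690x^7 - 6720x^6 + 40485x^5 - 154704x^4 + 366560x^3 - 492800x^2 + 288000x. The coefficient of x^8 equals -trace(L) = -40, matching the sum of degrees. The largest eigenvalue, 9, is at most the vertex count 9. The eigenvalues sum to 40, which equals trace(L) = 2|E|.

x^9 - 40x^8 + 690x^7 - 6720x^6 + 40485x^5 - 154704x^4 + 366560x^3 - 492800x^2 + 288000x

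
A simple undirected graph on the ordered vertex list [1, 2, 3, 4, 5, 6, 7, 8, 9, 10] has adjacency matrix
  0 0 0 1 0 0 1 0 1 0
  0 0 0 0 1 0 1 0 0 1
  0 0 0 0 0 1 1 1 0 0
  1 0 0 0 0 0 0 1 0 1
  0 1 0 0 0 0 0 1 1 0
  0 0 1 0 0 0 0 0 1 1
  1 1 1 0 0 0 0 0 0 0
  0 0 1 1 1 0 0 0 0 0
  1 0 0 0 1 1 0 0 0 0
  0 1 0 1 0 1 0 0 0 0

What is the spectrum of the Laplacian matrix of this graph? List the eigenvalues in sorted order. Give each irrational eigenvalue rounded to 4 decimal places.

Each diagonal entry of L is the vertex degree and each off-diagonal entry is -1 where an edge is present, 0 otherwise; in the order [1, 2, 3, 4, 5, 6, 7, 8, 9, 10] the diagonal is [3, 3, 3, 3, 3, 3, 3, 3, 3, 3]. The multiplicity of 0 as a Laplacian eigenvalue equals the number of connected components. By the matrix-tree theorem the graph has (1/10) * product of the nonzero eigenvalues = 2000 spanning trees. The eigenvalues sum to 30, which equals trace(L) = 2|E|.

[0, 2, 2, 2, 2, 2, 5, 5, 5, 5]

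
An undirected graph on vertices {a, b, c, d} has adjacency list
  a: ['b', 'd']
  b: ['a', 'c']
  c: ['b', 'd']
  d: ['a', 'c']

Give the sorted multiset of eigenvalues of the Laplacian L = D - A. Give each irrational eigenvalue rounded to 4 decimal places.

[0, 2, 2, 4]

Each diagonal entry of L is the vertex degree and each off-diagonal entry is -1 where an edge is present, 0 otherwise; in the order [a, b, c, d] the diagonal is [2, 2, 2, 2]. Since every row of L sums to 0, the all-ones vector is in the kernel and 0 is an eigenvalue. The single zero eigenvalue shows the graph is connected. There is one zero in the spectrum, matching the 1 component.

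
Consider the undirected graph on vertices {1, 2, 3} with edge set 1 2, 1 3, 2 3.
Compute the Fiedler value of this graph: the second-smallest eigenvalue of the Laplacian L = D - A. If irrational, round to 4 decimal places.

Each diagonal entry of L is the vertex degree and each off-diagonal entry is -1 where an edge is present, 0 otherwise; in the order [1, 2, 3] the diagonal is [2, 2, 2]. The sorted Laplacian eigenvalues are [0, 3, 3]; the algebraic connectivity is the second entry, 3. The largest eigenvalue, 3, is at most the vertex count 3.

3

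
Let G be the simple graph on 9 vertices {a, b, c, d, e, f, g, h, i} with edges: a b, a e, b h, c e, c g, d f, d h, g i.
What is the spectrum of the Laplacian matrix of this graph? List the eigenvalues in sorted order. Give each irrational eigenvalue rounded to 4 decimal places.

With the vertex order [a, b, c, d, e, f, g, h, i], the degrees are [2, 2, 2, 2, 2, 1, 2, 2, 1], giving D = diag(2, 2, 2, 2, 2, 1, 2, 2, 1) and L = D - A. The multiplicity of 0 as a Laplacian eigenvalue equals the number of connected components. The single zero eigenvalue shows the graph is connected. The largest eigenvalue, 3.8794, is at most the vertex count 9.

[0, 0.1206, 0.4679, 1, 1.6527, 2.3473, 3, 3.5321, 3.8794]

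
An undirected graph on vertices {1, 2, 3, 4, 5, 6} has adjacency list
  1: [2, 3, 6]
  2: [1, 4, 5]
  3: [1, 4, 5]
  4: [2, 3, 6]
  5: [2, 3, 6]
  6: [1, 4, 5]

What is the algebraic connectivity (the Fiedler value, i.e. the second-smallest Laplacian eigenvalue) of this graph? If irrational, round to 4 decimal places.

3

Each diagonal entry of L is the vertex degree and each off-diagonal entry is -1 where an edge is present, 0 otherwise; in the order [1, 2, 3, 4, 5, 6] the diagonal is [3, 3, 3, 3, 3, 3]. The smallest Laplacian eigenvalue is always 0. The next one, lambda_2 = 3, measures how hard the graph is to disconnect: larger values mean better connectivity.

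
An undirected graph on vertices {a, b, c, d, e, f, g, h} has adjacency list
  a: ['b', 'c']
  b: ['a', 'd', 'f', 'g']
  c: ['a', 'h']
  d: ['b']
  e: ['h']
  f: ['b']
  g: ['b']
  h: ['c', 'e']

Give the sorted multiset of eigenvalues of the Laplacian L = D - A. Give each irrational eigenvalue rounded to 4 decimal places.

With the vertex order [a, b, c, d, e, f, g, h], the degrees are [2, 4, 2, 1, 1, 1, 1, 2], giving D = diag(2, 4, 2, 1, 1, 1, 1, 2) and L = D - A. The multiplicity of 0 as a Laplacian eigenvalue equals the number of connected components. The eigenvalues sum to 14, which equals trace(L) = 2|E|. The largest eigenvalue, 5.0979, is at most the vertex count 8.

[0, 0.2023, 1, 1, 1, 2.2472, 3.4527, 5.0979]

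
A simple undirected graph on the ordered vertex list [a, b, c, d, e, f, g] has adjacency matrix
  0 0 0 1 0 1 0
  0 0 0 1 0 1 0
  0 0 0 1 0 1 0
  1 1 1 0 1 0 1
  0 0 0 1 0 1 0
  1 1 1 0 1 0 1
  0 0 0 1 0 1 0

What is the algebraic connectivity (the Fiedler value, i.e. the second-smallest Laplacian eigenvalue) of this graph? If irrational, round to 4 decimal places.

Each diagonal entry of L is the vertex degree and each off-diagonal entry is -1 where an edge is present, 0 otherwise; in the order [a, b, c, d, e, f, g] the diagonal is [2, 2, 2, 5, 2, 5, 2]. Computing the eigenvalues of L and sorting gives [0, 2, 2, 2, 2, 5, 7]. The Fiedler value lambda_2 = 2 is strictly positive, so the graph is connected.

2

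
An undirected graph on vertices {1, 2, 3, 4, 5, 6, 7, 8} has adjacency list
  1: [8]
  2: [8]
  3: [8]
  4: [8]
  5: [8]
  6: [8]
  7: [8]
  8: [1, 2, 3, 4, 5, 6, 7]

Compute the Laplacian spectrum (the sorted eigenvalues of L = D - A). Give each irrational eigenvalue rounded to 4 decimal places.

[0, 1, 1, 1, 1, 1, 1, 8]

With the vertex order [1, 2, 3, 4, 5, 6, 7, 8], the degrees are [1, 1, 1, 1, 1, 1, 1, 7], giving D = diag(1, 1, 1, 1, 1, 1, 1, 7) and L = D - A. Since every row of L sums to 0, the all-ones vector is in the kernel and 0 is an eigenvalue. The single zero eigenvalue shows the graph is connected. The eigenvalues sum to 14, which equals trace(L) = 2|E|. The largest eigenvalue, 8, is at most the vertex count 8.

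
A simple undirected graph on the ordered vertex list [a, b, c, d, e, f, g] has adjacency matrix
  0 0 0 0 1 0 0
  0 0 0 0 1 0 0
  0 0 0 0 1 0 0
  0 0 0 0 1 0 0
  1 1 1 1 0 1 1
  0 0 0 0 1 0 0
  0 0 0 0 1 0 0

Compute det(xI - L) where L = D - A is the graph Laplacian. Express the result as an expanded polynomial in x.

x^7 - 12x^6 + 45x^5 - 80x^4 + 75x^3 - 36x^2 + 7x

Reading degrees in the order [a, b, c, d, e, f, g] gives [1, 1, 1, 1, 6, 1, 1]; set D = diag(1, 1, 1, 1, 6, 1, 1) and form L = D - A. The eigenvalues of L are [0, 1, 1, 1, 1, 1, 7]; the characteristic polynomial is the product of (x - lambda_i), which multiplies out to x^7 - 12x^6 + 45x^5 - 80x^4 + 75x^3 - 36x^2 + 7x. Since p(0) = det(-L) = 0, x divides p(x). By the matrix-tree theorem the graph has (1/7) * product of the nonzero eigenvalues = 1 spanning tree. The largest eigenvalue, 7, is at most the vertex count 7.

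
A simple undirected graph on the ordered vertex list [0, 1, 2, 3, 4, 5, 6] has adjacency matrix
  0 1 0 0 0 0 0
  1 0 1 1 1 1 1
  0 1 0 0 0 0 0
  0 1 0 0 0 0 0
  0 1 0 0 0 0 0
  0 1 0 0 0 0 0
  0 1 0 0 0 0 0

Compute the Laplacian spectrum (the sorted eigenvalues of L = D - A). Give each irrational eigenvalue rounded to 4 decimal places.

[0, 1, 1, 1, 1, 1, 7]

With the vertex order [0, 1, 2, 3, 4, 5, 6], the degrees are [1, 6, 1, 1, 1, 1, 1], giving D = diag(1, 6, 1, 1, 1, 1, 1) and L = D - A. L is symmetric positive semidefinite, so every eigenvalue is real and nonnegative. The eigenvalues sum to 12, which equals trace(L) = 2|E|. There is one zero in the spectrum, matching the 1 component.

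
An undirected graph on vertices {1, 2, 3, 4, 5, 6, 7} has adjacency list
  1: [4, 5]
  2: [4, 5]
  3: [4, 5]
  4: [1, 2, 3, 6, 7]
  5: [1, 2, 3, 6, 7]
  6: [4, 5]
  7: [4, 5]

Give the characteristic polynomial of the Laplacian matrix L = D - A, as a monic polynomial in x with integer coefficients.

x^7 - 20x^6 + 155x^5 - 600x^4 + 1240x^3 - 1312x^2 + 560x

With the vertex order [1, 2, 3, 4, 5, 6, 7], the degrees are [2, 2, 2, 5, 5, 2, 2], giving D = diag(2, 2, 2, 5, 5, 2, 2) and L = D - A. Computing det(xI - L) by cofactor expansion (or equivalently via sum-over-permutations) gives x^7 - 20x^6 + 155x^5 - 600x^4 + 1240x^3 - 1312x^2 + 560x. Since p(0) = det(-L) = 0, x divides p(x). The largest eigenvalue, 7, is at most the vertex count 7. The eigenvalues sum to 20, which equals trace(L) = 2|E|.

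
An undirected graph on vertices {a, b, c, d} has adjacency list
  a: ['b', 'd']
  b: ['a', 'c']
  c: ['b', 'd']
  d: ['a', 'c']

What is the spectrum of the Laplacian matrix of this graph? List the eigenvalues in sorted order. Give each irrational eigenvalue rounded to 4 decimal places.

[0, 2, 2, 4]

With the vertex order [a, b, c, d], the degrees are [2, 2, 2, 2], giving D = diag(2, 2, 2, 2) and L = D - A. The multiplicity of 0 as a Laplacian eigenvalue equals the number of connected components. The single zero eigenvalue shows the graph is connected. By the matrix-tree theorem the graph has (1/4) * product of the nonzero eigenvalues = 4 spanning trees.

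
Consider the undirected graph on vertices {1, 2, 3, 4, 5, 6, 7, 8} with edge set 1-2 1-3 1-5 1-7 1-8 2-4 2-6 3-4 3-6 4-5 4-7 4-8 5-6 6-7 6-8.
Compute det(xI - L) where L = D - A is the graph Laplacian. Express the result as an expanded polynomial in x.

Reading degrees in the order [1, 2, 3, 4, 5, 6, 7, 8] gives [5, 3, 3, 5, 3, 5, 3, 3]; set D = diag(5, 3, 3, 5, 3, 5, 3, 3) and form L = D - A. The eigenvalues of L are [0, 3, 3, 3, 3, 5, 5, 8]; the characteristic polynomial is the product of (x - lambda_i), which multiplies out to x^8 - 30x^7 + 375x^6 - 2540x^5 + 10095x^4 - 23598x^3 + 30105x^2 - 16200x. The constant term is 0 because L is singular (the all-ones vector lies in its kernel). The largest eigenvalue, 8, is at most the vertex count 8.

x^8 - 30x^7 + 375x^6 - 2540x^5 + 10095x^4 - 23598x^3 + 30105x^2 - 16200x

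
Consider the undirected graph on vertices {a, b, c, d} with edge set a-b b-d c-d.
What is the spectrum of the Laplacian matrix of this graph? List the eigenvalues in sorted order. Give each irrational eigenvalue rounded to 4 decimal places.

[0, 0.5858, 2, 3.4142]

Reading degrees in the order [a, b, c, d] gives [1, 2, 1, 2]; set D = diag(1, 2, 1, 2) and form L = D - A. The multiplicity of 0 as a Laplacian eigenvalue equals the number of connected components. The largest eigenvalue, 3.4142, is at most the vertex count 4.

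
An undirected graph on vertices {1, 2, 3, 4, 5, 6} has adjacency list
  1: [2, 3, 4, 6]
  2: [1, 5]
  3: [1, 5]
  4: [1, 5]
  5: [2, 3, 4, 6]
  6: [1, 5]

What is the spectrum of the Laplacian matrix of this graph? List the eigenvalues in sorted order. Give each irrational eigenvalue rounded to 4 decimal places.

Reading degrees in the order [1, 2, 3, 4, 5, 6] gives [4, 2, 2, 2, 4, 2]; set D = diag(4, 2, 2, 2, 4, 2) and form L = D - A. L is symmetric positive semidefinite, so every eigenvalue is real and nonnegative. By the matrix-tree theorem the graph has (1/6) * product of the nonzero eigenvalues = 32 spanning trees.

[0, 2, 2, 2, 4, 6]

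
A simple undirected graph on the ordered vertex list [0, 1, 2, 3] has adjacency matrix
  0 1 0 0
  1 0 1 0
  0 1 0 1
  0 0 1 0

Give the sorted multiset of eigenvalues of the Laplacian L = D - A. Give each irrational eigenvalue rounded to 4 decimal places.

[0, 0.5858, 2, 3.4142]

Reading degrees in the order [0, 1, 2, 3] gives [1, 2, 2, 1]; set D = diag(1, 2, 2, 1) and form L = D - A. The multiplicity of 0 as a Laplacian eigenvalue equals the number of connected components. The single zero eigenvalue shows the graph is connected. The eigenvalues sum to 6, which equals trace(L) = 2|E|.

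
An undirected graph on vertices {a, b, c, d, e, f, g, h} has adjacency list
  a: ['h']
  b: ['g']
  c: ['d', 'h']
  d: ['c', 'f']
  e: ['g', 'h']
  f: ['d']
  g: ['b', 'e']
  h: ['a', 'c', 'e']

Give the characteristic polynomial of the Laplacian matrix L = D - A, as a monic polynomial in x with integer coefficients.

x^8 - 14x^7 + 77x^6 - 212x^5 + 308x^4 - 228x^3 + 75x^2 - 8x

Reading degrees in the order [a, b, c, d, e, f, g, h] gives [1, 1, 2, 2, 2, 1, 2, 3]; set D = diag(1, 1, 2, 2, 2, 1, 2, 3) and form L = D - A. Computing det(xI - L) by cofactor expansion (or equivalently via sum-over-permutations) gives x^8 - 14x^7 + 77x^6 - 212x^5 + 308x^4 - 228x^3 + 75x^2 - 8x. The coefficient of x^7 equals -trace(L) = -14, matching the sum of degrees. There is one zero in the spectrum, matching the 1 component. By the matrix-tree theorem the graph has (1/8) * product of the nonzero eigenvalues = 1 spanning tree.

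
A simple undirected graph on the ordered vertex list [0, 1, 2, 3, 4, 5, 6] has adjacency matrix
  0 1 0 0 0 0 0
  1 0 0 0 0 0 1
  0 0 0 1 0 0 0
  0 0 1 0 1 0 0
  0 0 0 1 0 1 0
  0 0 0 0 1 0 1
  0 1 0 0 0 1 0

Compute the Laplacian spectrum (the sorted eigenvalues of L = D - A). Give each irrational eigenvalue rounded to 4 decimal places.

[0, 0.1981, 0.7530, 1.5550, 2.4450, 3.2470, 3.8019]

Reading degrees in the order [0, 1, 2, 3, 4, 5, 6] gives [1, 2, 1, 2, 2, 2, 2]; set D = diag(1, 2, 1, 2, 2, 2, 2) and form L = D - A. Since every row of L sums to 0, the all-ones vector is in the kernel and 0 is an eigenvalue. By the matrix-tree theorem the graph has (1/7) * product of the nonzero eigenvalues = 1 spanning tree.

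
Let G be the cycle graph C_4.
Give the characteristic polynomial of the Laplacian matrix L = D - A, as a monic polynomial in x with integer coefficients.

x^4 - 8x^3 + 20x^2 - 16x

The graph has 4 vertices and degree multiset [2, 2, 2, 2]; D is the diagonal matrix of degrees and L = D - A. The eigenvalues of L are [0, 2, 2, 4]; the characteristic polynomial is the product of (x - lambda_i), which multiplies out to x^4 - 8x^3 + 20x^2 - 16x. The coefficient of x^3 equals -trace(L) = -8, matching the sum of degrees. There is one zero in the spectrum, matching the 1 component. The eigenvalues sum to 8, which equals trace(L) = 2|E|.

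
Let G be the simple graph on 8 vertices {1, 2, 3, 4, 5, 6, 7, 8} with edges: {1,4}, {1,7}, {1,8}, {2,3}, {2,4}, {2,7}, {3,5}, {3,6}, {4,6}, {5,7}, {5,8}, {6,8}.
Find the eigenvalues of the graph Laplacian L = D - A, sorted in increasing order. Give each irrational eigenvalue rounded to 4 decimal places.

Reading degrees in the order [1, 2, 3, 4, 5, 6, 7, 8] gives [3, 3, 3, 3, 3, 3, 3, 3]; set D = diag(3, 3, 3, 3, 3, 3, 3, 3) and form L = D - A. Diagonalising L (or applying a numerical eigensolver to the 8x8 matrix) gives the spectrum above.

[0, 2, 2, 2, 4, 4, 4, 6]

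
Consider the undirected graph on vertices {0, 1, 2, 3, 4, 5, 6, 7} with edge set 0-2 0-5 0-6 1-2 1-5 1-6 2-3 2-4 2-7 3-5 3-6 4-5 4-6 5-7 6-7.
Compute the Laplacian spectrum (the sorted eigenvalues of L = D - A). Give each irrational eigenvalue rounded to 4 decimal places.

[0, 3, 3, 3, 3, 5, 5, 8]

Each diagonal entry of L is the vertex degree and each off-diagonal entry is -1 where an edge is present, 0 otherwise; in the order [0, 1, 2, 3, 4, 5, 6, 7] the diagonal is [3, 3, 5, 3, 3, 5, 5, 3]. The multiplicity of 0 as a Laplacian eigenvalue equals the number of connected components. The single zero eigenvalue shows the graph is connected. The eigenvalues sum to 30, which equals trace(L) = 2|E|. By the matrix-tree theorem the graph has (1/8) * product of the nonzero eigenvalues = 2025 spanning trees.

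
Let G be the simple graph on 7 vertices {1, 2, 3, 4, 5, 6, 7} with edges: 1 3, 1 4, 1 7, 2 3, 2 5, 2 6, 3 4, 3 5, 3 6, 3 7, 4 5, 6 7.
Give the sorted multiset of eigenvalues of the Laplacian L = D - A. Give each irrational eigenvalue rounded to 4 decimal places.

[0, 2, 2, 4, 4, 5, 7]

Reading degrees in the order [1, 2, 3, 4, 5, 6, 7] gives [3, 3, 6, 3, 3, 3, 3]; set D = diag(3, 3, 6, 3, 3, 3, 3) and form L = D - A. L is symmetric positive semidefinite, so every eigenvalue is real and nonnegative. The single zero eigenvalue shows the graph is connected. The eigenvalues sum to 24, which equals trace(L) = 2|E|.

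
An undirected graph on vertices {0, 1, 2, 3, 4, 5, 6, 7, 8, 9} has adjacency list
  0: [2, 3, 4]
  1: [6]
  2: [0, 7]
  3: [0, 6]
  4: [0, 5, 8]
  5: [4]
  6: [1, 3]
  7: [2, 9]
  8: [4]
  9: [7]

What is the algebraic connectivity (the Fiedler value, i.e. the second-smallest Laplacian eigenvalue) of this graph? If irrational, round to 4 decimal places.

0.1981

Each diagonal entry of L is the vertex degree and each off-diagonal entry is -1 where an edge is present, 0 otherwise; in the order [0, 1, 2, 3, 4, 5, 6, 7, 8, 9] the diagonal is [3, 1, 2, 2, 3, 1, 2, 2, 1, 1]. The smallest Laplacian eigenvalue is always 0. The next one, lambda_2 = 0.1981, measures how hard the graph is to disconnect: larger values mean better connectivity. The eigenvalues sum to 18, which equals trace(L) = 2|E|. The largest eigenvalue, 4.7159, is at most the vertex count 10.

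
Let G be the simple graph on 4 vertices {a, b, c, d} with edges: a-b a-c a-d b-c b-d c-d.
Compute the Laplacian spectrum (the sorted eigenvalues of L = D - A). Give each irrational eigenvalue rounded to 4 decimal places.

Reading degrees in the order [a, b, c, d] gives [3, 3, 3, 3]; set D = diag(3, 3, 3, 3) and form L = D - A. Since every row of L sums to 0, the all-ones vector is in the kernel and 0 is an eigenvalue.

[0, 4, 4, 4]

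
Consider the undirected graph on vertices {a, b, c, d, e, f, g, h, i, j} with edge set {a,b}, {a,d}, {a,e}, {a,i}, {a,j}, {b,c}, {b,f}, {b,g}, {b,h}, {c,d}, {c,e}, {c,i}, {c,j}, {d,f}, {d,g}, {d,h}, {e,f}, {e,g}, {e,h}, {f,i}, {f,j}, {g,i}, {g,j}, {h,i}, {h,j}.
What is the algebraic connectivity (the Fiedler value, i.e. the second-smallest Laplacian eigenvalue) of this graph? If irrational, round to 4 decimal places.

5

With the vertex order [a, b, c, d, e, f, g, h, i, j], the degrees are [5, 5, 5, 5, 5, 5, 5, 5, 5, 5], giving D = diag(5, 5, 5, 5, 5, 5, 5, 5, 5, 5) and L = D - A. Computing the eigenvalues of L and sorting gives [0, 5, 5, 5, 5, 5, 5, 5, 5, 10]. The Fiedler value lambda_2 = 5 is strictly positive, so the graph is connected. The eigenvalues sum to 50, which equals trace(L) = 2|E|. The largest eigenvalue, 10, is at most the vertex count 10.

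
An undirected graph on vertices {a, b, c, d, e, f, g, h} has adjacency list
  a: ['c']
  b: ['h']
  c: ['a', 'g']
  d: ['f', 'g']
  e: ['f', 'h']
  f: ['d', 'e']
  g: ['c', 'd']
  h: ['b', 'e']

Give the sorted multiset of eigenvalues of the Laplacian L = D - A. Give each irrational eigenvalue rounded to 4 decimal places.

[0, 0.1522, 0.5858, 1.2346, 2, 2.7654, 3.4142, 3.8478]

Each diagonal entry of L is the vertex degree and each off-diagonal entry is -1 where an edge is present, 0 otherwise; in the order [a, b, c, d, e, f, g, h] the diagonal is [1, 1, 2, 2, 2, 2, 2, 2]. The multiplicity of 0 as a Laplacian eigenvalue equals the number of connected components.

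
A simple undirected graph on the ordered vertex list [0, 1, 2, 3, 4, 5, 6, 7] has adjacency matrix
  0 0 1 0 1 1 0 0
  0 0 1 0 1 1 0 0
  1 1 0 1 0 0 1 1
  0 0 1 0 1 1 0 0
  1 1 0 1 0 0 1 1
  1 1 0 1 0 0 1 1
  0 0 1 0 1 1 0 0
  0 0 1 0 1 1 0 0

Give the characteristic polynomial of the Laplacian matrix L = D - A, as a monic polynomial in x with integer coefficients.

Reading degrees in the order [0, 1, 2, 3, 4, 5, 6, 7] gives [3, 3, 5, 3, 5, 5, 3, 3]; set D = diag(3, 3, 5, 3, 5, 5, 3, 3) and form L = D - A. L has integer entries, so p(x) = det(xI - L) has integer coefficients. Expanding the determinant yields x^8 - 30x^7 + 375x^6 - 2540x^5 + 10095x^4 - 23598x^3 + 30105x^2 - 16200x. The constant term is 0 because L is singular (the all-ones vector lies in its kernel).

x^8 - 30x^7 + 375x^6 - 2540x^5 + 10095x^4 - 23598x^3 + 30105x^2 - 16200x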